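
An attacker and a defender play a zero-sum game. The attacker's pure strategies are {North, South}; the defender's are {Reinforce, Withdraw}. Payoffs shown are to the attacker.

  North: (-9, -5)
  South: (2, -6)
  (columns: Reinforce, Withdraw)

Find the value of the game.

-16/3

Row minima: North → -9, South → -6; maximin = -6.
Column maxima: Reinforce → 2, Withdraw → -5; minimax = -5.
-6 ≠ -5, so there is no saddle point; optimal play is mixed.
Let the attacker play North with probability p. Expected payoff against Reinforce: (-9)p + 2(1−p) = −11p + 2; against Withdraw: (-5)p + (-6)(1−p) = p − 6.
Setting these equal: −11p + 2 = p − 6 ⇒ −12p = -8 ⇒ p = 2/3, and the value is (-11)·(2/3) + 2 = -16/3.
For the defender: with q = P(Reinforce), equating North's and South's payoffs gives −4q − 5 = 8q − 6 ⇒ q = 1/12.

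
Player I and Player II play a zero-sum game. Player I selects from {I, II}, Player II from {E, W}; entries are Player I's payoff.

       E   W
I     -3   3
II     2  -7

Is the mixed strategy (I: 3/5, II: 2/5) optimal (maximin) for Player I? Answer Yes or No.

Yes

Against E this mix gives (3/5)·(-3) + (2/5)·2 = -1.
Against W this mix gives (3/5)·3 + (2/5)·(-7) = -1.
All of Player II's active replies (E, W) yield -1, and no column does worse for Player I. The mix makes Player II indifferent and guarantees -1, so it is optimal.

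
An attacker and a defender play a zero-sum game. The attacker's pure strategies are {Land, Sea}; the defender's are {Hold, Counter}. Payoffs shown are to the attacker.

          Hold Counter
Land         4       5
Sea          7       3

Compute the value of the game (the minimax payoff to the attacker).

Row minima: Land → 4, Sea → 3; maximin = 4.
Column maxima: Hold → 7, Counter → 5; minimax = 5.
4 ≠ 5, so there is no saddle point; optimal play is mixed.
Let the attacker play Land with probability p. Expected payoff against Hold: 4p + 7(1−p) = −3p + 7; against Counter: 5p + 3(1−p) = 2p + 3.
Setting these equal: −3p + 7 = 2p + 3 ⇒ −5p = -4 ⇒ p = 4/5, and the value is (-3)·(4/5) + 7 = 23/5.
For the defender: with q = P(Hold), equating Land's and Sea's payoffs gives −q + 5 = 4q + 3 ⇒ q = 2/5.

23/5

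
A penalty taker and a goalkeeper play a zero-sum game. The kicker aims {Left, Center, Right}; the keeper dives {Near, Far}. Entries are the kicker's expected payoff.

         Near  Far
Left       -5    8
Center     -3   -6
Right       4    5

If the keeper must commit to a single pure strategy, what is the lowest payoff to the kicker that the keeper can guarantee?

4

Column maxima: Near → 4, Far → 8.
The smallest of these is 4.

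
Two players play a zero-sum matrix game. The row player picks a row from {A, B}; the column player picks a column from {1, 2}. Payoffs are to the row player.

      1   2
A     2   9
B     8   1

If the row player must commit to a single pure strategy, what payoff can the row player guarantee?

Row minima: A → 2, B → 1.
The best of these is 2.

2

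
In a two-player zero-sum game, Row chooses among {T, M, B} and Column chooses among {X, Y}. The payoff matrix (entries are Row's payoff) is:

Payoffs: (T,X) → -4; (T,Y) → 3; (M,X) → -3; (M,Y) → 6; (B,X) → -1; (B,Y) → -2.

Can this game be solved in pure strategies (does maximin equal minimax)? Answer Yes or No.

Row minima: T → -4, M → -3, B → -2; maximin = -2.
Column maxima: X → -1, Y → 6; minimax = -1.
-2 ≠ -1, so no pure-strategy equilibrium exists.

No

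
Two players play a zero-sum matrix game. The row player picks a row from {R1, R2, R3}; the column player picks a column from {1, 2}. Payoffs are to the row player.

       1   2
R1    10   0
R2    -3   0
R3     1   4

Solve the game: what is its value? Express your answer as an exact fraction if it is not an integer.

Row minima: R1 → 0, R2 → -3, R3 → 1; maximin = 1.
Column maxima: 1 → 10, 2 → 4; minimax = 4.
1 ≠ 4, so there is no saddle point; optimal play is mixed.
R2 is strictly dominated by R3, so the row player never plays it.
On the remaining 2×2 (R1, R3 vs 1, 2):
Let the row player play R1 with probability p. Expected payoff against 1: 10p + 1(1−p) = 9p + 1; against 2: 0p + 4(1−p) = −4p + 4.
Setting these equal: 9p + 1 = −4p + 4 ⇒ 13p = 3 ⇒ p = 3/13, and the value is (9)·(3/13) + 1 = 40/13.
For the column player: with q = P(1), equating R1's and R3's payoffs gives 10q = −3q + 4 ⇒ q = 4/13.

40/13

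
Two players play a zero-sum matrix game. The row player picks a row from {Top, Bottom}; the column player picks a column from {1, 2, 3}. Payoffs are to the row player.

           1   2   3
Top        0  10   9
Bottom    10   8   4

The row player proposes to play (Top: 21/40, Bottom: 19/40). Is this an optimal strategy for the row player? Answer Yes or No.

Against 1 this mix gives (21/40)·0 + (19/40)·10 = 19/4.
Against 2 this mix gives (21/40)·10 + (19/40)·8 = 181/20.
Against 3 this mix gives (21/40)·9 + (19/40)·4 = 53/8.
The column player will play 1, holding the row player to 19/4. Shifting weight toward the row that does better against 1 would raise this floor (the equalizing mix achieves 6 against both 1 and 3), so the proposed strategy is not optimal.

No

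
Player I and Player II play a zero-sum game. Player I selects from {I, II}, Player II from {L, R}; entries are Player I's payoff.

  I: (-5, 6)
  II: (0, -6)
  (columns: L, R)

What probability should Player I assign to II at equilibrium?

11/17

Row minima: I → -5, II → -6; maximin = -5.
Column maxima: L → 0, R → 6; minimax = 0.
-5 ≠ 0, so there is no saddle point; optimal play is mixed.
Let Player I play I with probability p. Expected payoff against L: (-5)p + 0(1−p) = −5p; against R: 6p + (-6)(1−p) = 12p − 6.
Setting these equal: −5p = 12p − 6 ⇒ −17p = -6 ⇒ p = 6/17, and the value is (-5)·(6/17) = -30/17.
For Player II: with q = P(L), equating I's and II's payoffs gives −11q + 6 = 6q − 6 ⇒ q = 12/17.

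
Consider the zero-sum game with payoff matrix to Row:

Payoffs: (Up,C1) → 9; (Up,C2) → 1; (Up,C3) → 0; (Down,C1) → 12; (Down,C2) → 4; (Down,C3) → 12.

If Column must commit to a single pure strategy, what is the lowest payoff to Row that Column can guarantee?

4

Column maxima: C1 → 12, C2 → 4, C3 → 12.
The smallest of these is 4.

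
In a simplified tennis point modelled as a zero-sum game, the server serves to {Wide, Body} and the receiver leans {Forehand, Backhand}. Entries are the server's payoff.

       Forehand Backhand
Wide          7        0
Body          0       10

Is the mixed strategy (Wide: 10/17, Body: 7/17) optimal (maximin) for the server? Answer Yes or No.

Yes

Against Forehand this mix gives (10/17)·7 + (7/17)·0 = 70/17.
Against Backhand this mix gives (10/17)·0 + (7/17)·10 = 70/17.
All of the receiver's active replies (Forehand, Backhand) yield 70/17, and no column does worse for the server. The mix makes the receiver indifferent and guarantees 70/17, so it is optimal.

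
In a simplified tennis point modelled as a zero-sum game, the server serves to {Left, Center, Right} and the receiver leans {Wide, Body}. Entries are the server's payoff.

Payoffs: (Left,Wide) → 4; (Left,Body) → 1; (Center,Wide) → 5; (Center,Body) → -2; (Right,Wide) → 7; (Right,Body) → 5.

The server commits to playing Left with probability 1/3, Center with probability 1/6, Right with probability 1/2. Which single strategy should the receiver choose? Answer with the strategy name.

Body

If the receiver plays Wide, the server's expected payoff is (1/3)·4 + (1/6)·5 + (1/2)·7 = 17/3.
If the receiver plays Body, the server's expected payoff is (1/3)·1 + (1/6)·(-2) + (1/2)·5 = 5/2.
The receiver minimizes the server's payoff; the smallest is 5/2, so the best response is Body.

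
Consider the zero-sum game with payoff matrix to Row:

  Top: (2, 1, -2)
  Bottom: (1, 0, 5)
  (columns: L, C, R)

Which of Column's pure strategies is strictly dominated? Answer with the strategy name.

L

C holds Row's payoff strictly below L in every row: 1 < 2, 0 < 1.
So L is strictly dominated for Column.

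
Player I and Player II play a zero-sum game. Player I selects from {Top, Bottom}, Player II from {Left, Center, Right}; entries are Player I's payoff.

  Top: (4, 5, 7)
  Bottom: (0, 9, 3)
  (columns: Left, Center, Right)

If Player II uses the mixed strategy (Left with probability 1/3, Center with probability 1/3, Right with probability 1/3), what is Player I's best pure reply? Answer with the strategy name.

Top

Expected payoff of Top: (1/3)·4 + (1/3)·5 + (1/3)·7 = 16/3.
Expected payoff of Bottom: (1/3)·0 + (1/3)·9 + (1/3)·3 = 4.
The largest is 16/3, so Player I's best response is Top.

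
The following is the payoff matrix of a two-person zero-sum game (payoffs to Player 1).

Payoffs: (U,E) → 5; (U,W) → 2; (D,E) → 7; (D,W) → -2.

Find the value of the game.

2

Row minima: U → 2, D → -2; maximin = 2.
Column maxima: E → 7, W → 2; minimax = 2.
Since maximin = minimax = 2, there is a saddle point and the value is 2.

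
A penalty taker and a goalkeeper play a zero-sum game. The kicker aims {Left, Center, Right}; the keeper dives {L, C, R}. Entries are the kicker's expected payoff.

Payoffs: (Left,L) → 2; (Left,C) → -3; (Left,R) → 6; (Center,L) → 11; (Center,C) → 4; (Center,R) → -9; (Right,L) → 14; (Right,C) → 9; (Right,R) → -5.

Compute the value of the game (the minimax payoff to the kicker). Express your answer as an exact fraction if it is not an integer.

Row minima: Left → -3, Center → -9, Right → -5; maximin = -3.
Column maxima: L → 14, C → 9, R → 6; minimax = 6.
-3 ≠ 6, so there is no saddle point; optimal play is mixed.
Center is strictly dominated by Right, so the kicker never plays it.
L is strictly dominated by C (it gives the kicker strictly more in every row), so the keeper never plays it.
On the remaining 2×2 (Left, Right vs C, R):
Let the kicker play Left with probability p. Expected payoff against C: (-3)p + 9(1−p) = −12p + 9; against R: 6p + (-5)(1−p) = 11p − 5.
Setting these equal: −12p + 9 = 11p − 5 ⇒ −23p = -14 ⇒ p = 14/23, and the value is (-12)·(14/23) + 9 = 39/23.
For the keeper: with q = P(C), equating Left's and Right's payoffs gives −9q + 6 = 14q − 5 ⇒ q = 11/23.

39/23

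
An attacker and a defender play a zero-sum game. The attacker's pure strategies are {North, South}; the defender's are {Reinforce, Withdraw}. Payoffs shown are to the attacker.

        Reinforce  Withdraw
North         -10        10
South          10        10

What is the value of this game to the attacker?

10

Row minima: North → -10, South → 10; maximin = 10.
Column maxima: Reinforce → 10, Withdraw → 10; minimax = 10.
Since maximin = minimax = 10, there is a saddle point and the value is 10.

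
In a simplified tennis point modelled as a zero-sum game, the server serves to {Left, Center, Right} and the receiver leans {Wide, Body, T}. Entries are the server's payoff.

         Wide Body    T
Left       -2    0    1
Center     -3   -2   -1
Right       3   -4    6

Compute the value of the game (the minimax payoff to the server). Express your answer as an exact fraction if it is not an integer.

Row minima: Left → -2, Center → -3, Right → -4; maximin = -2.
Column maxima: Wide → 3, Body → 0, T → 6; minimax = 0.
-2 ≠ 0, so there is no saddle point; optimal play is mixed.
Center is strictly dominated by Left, so the server never plays it.
T is strictly dominated by Wide (it gives the server strictly more in every row), so the receiver never plays it.
On the remaining 2×2 (Left, Right vs Wide, Body):
Let the server play Left with probability p. Expected payoff against Wide: (-2)p + 3(1−p) = −5p + 3; against Body: 0p + (-4)(1−p) = 4p − 4.
Setting these equal: −5p + 3 = 4p − 4 ⇒ −9p = -7 ⇒ p = 7/9, and the value is (-5)·(7/9) + 3 = -8/9.
For the receiver: with q = P(Wide), equating Left's and Right's payoffs gives −2q = 7q − 4 ⇒ q = 4/9.

-8/9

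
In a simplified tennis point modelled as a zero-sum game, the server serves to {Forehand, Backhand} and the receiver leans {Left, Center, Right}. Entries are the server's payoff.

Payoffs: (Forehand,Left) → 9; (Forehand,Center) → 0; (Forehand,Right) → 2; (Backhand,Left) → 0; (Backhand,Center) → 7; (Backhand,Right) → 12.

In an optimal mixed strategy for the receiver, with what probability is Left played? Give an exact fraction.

Row minima: Forehand → 0, Backhand → 0; maximin = 0.
Column maxima: Left → 9, Center → 7, Right → 12; minimax = 7.
0 ≠ 7, so there is no saddle point; optimal play is mixed.
Right is strictly dominated by Center (it gives the server strictly more in every row), so the receiver never plays it.
On the remaining 2×2 (Forehand, Backhand vs Left, Center):
Let the server play Forehand with probability p. Expected payoff against Left: 9p + 0(1−p) = 9p; against Center: 0p + 7(1−p) = −7p + 7.
Setting these equal: 9p = −7p + 7 ⇒ 16p = 7 ⇒ p = 7/16, and the value is (9)·(7/16) = 63/16.
For the receiver: with q = P(Left), equating Forehand's and Backhand's payoffs gives 9q = −7q + 7 ⇒ q = 7/16.

7/16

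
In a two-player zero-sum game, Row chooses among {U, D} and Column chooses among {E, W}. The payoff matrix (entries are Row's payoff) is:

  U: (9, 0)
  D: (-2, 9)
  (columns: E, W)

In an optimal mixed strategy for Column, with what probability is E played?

9/20

Row minima: U → 0, D → -2; maximin = 0.
Column maxima: E → 9, W → 9; minimax = 9.
0 ≠ 9, so there is no saddle point; optimal play is mixed.
Let Row play U with probability p. Expected payoff against E: 9p + (-2)(1−p) = 11p − 2; against W: 0p + 9(1−p) = −9p + 9.
Setting these equal: 11p − 2 = −9p + 9 ⇒ 20p = 11 ⇒ p = 11/20, and the value is (11)·(11/20) − 2 = 81/20.
For Column: with q = P(E), equating U's and D's payoffs gives 9q = −11q + 9 ⇒ q = 9/20.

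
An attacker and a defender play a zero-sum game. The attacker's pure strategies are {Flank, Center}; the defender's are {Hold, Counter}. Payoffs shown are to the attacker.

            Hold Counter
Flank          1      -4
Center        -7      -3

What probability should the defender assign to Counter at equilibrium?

Row minima: Flank → -4, Center → -7; maximin = -4.
Column maxima: Hold → 1, Counter → -3; minimax = -3.
-4 ≠ -3, so there is no saddle point; optimal play is mixed.
Let the attacker play Flank with probability p. Expected payoff against Hold: 1p + (-7)(1−p) = 8p − 7; against Counter: (-4)p + (-3)(1−p) = −p − 3.
Setting these equal: 8p − 7 = −p − 3 ⇒ 9p = 4 ⇒ p = 4/9, and the value is (8)·(4/9) − 7 = -31/9.
For the defender: with q = P(Hold), equating Flank's and Center's payoffs gives 5q − 4 = −4q − 3 ⇒ q = 1/9.

8/9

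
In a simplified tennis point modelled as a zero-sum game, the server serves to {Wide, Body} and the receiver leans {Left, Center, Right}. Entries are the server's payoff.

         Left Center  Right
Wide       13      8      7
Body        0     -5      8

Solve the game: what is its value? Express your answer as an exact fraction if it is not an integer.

Row minima: Wide → 7, Body → -5; maximin = 7.
Column maxima: Left → 13, Center → 8, Right → 8; minimax = 8.
7 ≠ 8, so there is no saddle point; optimal play is mixed.
Left is strictly dominated by Center (it gives the server strictly more in every row), so the receiver never plays it.
On the remaining 2×2 (Wide, Body vs Center, Right):
Let the server play Wide with probability p. Expected payoff against Center: 8p + (-5)(1−p) = 13p − 5; against Right: 7p + 8(1−p) = −p + 8.
Setting these equal: 13p − 5 = −p + 8 ⇒ 14p = 13 ⇒ p = 13/14, and the value is (13)·(13/14) − 5 = 99/14.
For the receiver: with q = P(Center), equating Wide's and Body's payoffs gives q + 7 = −13q + 8 ⇒ q = 1/14.

99/14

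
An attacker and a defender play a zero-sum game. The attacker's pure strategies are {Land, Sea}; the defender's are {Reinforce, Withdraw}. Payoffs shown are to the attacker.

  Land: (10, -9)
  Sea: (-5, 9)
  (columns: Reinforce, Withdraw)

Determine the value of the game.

15/11

Row minima: Land → -9, Sea → -5; maximin = -5.
Column maxima: Reinforce → 10, Withdraw → 9; minimax = 9.
-5 ≠ 9, so there is no saddle point; optimal play is mixed.
Let the attacker play Land with probability p. Expected payoff against Reinforce: 10p + (-5)(1−p) = 15p − 5; against Withdraw: (-9)p + 9(1−p) = −18p + 9.
Setting these equal: 15p − 5 = −18p + 9 ⇒ 33p = 14 ⇒ p = 14/33, and the value is (15)·(14/33) − 5 = 15/11.
For the defender: with q = P(Reinforce), equating Land's and Sea's payoffs gives 19q − 9 = −14q + 9 ⇒ q = 6/11.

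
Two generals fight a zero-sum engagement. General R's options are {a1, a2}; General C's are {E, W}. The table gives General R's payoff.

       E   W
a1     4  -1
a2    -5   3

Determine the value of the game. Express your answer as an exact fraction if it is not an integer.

Row minima: a1 → -1, a2 → -5; maximin = -1.
Column maxima: E → 4, W → 3; minimax = 3.
-1 ≠ 3, so there is no saddle point; optimal play is mixed.
Let General R play a1 with probability p. Expected payoff against E: 4p + (-5)(1−p) = 9p − 5; against W: (-1)p + 3(1−p) = −4p + 3.
Setting these equal: 9p − 5 = −4p + 3 ⇒ 13p = 8 ⇒ p = 8/13, and the value is (9)·(8/13) − 5 = 7/13.
For General C: with q = P(E), equating a1's and a2's payoffs gives 5q − 1 = −8q + 3 ⇒ q = 4/13.

7/13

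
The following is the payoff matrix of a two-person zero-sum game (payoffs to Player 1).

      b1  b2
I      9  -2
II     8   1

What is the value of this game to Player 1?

1

Row minima: I → -2, II → 1; maximin = 1.
Column maxima: b1 → 9, b2 → 1; minimax = 1.
Since maximin = minimax = 1, there is a saddle point and the value is 1.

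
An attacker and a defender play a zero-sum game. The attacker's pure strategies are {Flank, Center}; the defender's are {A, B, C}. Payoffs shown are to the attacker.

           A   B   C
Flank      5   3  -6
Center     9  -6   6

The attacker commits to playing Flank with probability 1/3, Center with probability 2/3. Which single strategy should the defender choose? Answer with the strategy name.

B

If the defender plays A, the attacker's expected payoff is (1/3)·5 + (2/3)·9 = 23/3.
If the defender plays B, the attacker's expected payoff is (1/3)·3 + (2/3)·(-6) = -3.
If the defender plays C, the attacker's expected payoff is (1/3)·(-6) + (2/3)·6 = 2.
The defender minimizes the attacker's payoff; the smallest is -3, so the best response is B.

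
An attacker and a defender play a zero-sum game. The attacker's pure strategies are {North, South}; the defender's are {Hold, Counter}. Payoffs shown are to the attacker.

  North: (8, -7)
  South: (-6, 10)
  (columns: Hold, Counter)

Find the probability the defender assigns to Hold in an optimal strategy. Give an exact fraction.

Row minima: North → -7, South → -6; maximin = -6.
Column maxima: Hold → 8, Counter → 10; minimax = 8.
-6 ≠ 8, so there is no saddle point; optimal play is mixed.
Let the attacker play North with probability p. Expected payoff against Hold: 8p + (-6)(1−p) = 14p − 6; against Counter: (-7)p + 10(1−p) = −17p + 10.
Setting these equal: 14p − 6 = −17p + 10 ⇒ 31p = 16 ⇒ p = 16/31, and the value is (14)·(16/31) − 6 = 38/31.
For the defender: with q = P(Hold), equating North's and South's payoffs gives 15q − 7 = −16q + 10 ⇒ q = 17/31.

17/31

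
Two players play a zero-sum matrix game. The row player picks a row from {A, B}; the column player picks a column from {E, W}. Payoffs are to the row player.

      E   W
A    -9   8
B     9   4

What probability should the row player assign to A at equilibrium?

5/22

Row minima: A → -9, B → 4; maximin = 4.
Column maxima: E → 9, W → 8; minimax = 8.
4 ≠ 8, so there is no saddle point; optimal play is mixed.
Let the row player play A with probability p. Expected payoff against E: (-9)p + 9(1−p) = −18p + 9; against W: 8p + 4(1−p) = 4p + 4.
Setting these equal: −18p + 9 = 4p + 4 ⇒ −22p = -5 ⇒ p = 5/22, and the value is (-18)·(5/22) + 9 = 54/11.
For the column player: with q = P(E), equating A's and B's payoffs gives −17q + 8 = 5q + 4 ⇒ q = 2/11.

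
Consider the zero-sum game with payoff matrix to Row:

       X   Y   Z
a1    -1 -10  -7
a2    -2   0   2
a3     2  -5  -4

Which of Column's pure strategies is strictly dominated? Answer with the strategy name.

Z

Y holds Row's payoff strictly below Z in every row: -10 < -7, 0 < 2, -5 < -4.
So Z is strictly dominated for Column.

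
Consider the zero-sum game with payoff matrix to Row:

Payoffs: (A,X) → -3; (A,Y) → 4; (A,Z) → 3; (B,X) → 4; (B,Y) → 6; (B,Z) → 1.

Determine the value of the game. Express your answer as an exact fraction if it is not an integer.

5/3

Row minima: A → -3, B → 1; maximin = 1.
Column maxima: X → 4, Y → 6, Z → 3; minimax = 3.
1 ≠ 3, so there is no saddle point; optimal play is mixed.
Y is strictly dominated by X (it gives Row strictly more in every row), so Column never plays it.
On the remaining 2×2 (A, B vs X, Z):
Let Row play A with probability p. Expected payoff against X: (-3)p + 4(1−p) = −7p + 4; against Z: 3p + 1(1−p) = 2p + 1.
Setting these equal: −7p + 4 = 2p + 1 ⇒ −9p = -3 ⇒ p = 1/3, and the value is (-7)·(1/3) + 4 = 5/3.
For Column: with q = P(X), equating A's and B's payoffs gives −6q + 3 = 3q + 1 ⇒ q = 2/9.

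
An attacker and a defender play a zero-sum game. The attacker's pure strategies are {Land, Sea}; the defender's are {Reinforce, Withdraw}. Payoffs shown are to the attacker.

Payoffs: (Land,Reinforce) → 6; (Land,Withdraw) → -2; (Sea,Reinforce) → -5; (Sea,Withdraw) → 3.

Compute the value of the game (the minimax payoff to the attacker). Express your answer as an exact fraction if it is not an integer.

Row minima: Land → -2, Sea → -5; maximin = -2.
Column maxima: Reinforce → 6, Withdraw → 3; minimax = 3.
-2 ≠ 3, so there is no saddle point; optimal play is mixed.
Let the attacker play Land with probability p. Expected payoff against Reinforce: 6p + (-5)(1−p) = 11p − 5; against Withdraw: (-2)p + 3(1−p) = −5p + 3.
Setting these equal: 11p − 5 = −5p + 3 ⇒ 16p = 8 ⇒ p = 1/2, and the value is (11)·(1/2) − 5 = 1/2.
For the defender: with q = P(Reinforce), equating Land's and Sea's payoffs gives 8q − 2 = −8q + 3 ⇒ q = 5/16.

1/2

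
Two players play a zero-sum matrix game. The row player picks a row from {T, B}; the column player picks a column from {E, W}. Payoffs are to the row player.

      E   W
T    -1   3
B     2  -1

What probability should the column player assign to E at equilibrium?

Row minima: T → -1, B → -1; maximin = -1.
Column maxima: E → 2, W → 3; minimax = 2.
-1 ≠ 2, so there is no saddle point; optimal play is mixed.
Let the row player play T with probability p. Expected payoff against E: (-1)p + 2(1−p) = −3p + 2; against W: 3p + (-1)(1−p) = 4p − 1.
Setting these equal: −3p + 2 = 4p − 1 ⇒ −7p = -3 ⇒ p = 3/7, and the value is (-3)·(3/7) + 2 = 5/7.
For the column player: with q = P(E), equating T's and B's payoffs gives −4q + 3 = 3q − 1 ⇒ q = 4/7.

4/7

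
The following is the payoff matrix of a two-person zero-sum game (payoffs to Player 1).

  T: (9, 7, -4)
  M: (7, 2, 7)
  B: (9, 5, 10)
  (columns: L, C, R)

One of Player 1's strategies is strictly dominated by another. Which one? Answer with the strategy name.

M

B gives a strictly higher payoff than M against every column: 9 > 7, 5 > 2, 10 > 7.
So M is strictly dominated and Player 1 never plays it.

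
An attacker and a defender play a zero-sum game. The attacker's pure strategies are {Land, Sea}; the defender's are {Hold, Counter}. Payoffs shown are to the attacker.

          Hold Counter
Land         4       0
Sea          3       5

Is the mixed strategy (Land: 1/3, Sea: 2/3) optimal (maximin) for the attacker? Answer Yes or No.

Against Hold this mix gives (1/3)·4 + (2/3)·3 = 10/3.
Against Counter this mix gives (1/3)·0 + (2/3)·5 = 10/3.
All of the defender's active replies (Hold, Counter) yield 10/3, and no column does worse for the attacker. The mix makes the defender indifferent and guarantees 10/3, so it is optimal.

Yes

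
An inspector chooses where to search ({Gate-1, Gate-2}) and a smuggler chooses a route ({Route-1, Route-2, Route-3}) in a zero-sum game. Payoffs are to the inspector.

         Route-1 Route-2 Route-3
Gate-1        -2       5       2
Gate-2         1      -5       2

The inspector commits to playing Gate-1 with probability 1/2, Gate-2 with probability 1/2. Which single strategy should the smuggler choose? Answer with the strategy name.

Route-1

If the smuggler plays Route-1, the inspector's expected payoff is (1/2)·(-2) + (1/2)·1 = -1/2.
If the smuggler plays Route-2, the inspector's expected payoff is (1/2)·5 + (1/2)·(-5) = 0.
If the smuggler plays Route-3, the inspector's expected payoff is (1/2)·2 + (1/2)·2 = 2.
The smuggler minimizes the inspector's payoff; the smallest is -1/2, so the best response is Route-1.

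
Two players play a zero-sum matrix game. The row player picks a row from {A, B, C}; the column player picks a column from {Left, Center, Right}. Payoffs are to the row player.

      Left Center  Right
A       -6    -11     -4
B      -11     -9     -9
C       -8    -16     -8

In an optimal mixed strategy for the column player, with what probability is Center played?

Row minima: A → -11, B → -11, C → -16; maximin = -11.
Column maxima: Left → -6, Center → -9, Right → -4; minimax = -9.
-11 ≠ -9, so there is no saddle point; optimal play is mixed.
C is strictly dominated by A, so the row player never plays it.
With C eliminated, Right is strictly dominated by Left (it gives the row player strictly more in every remaining row), so the column player never plays it.
On the remaining 2×2 (A, B vs Left, Center):
Let the row player play A with probability p. Expected payoff against Left: (-6)p + (-11)(1−p) = 5p − 11; against Center: (-11)p + (-9)(1−p) = −2p − 9.
Setting these equal: 5p − 11 = −2p − 9 ⇒ 7p = 2 ⇒ p = 2/7, and the value is (5)·(2/7) − 11 = -67/7.
For the column player: with q = P(Left), equating A's and B's payoffs gives 5q − 11 = −2q − 9 ⇒ q = 2/7.

5/7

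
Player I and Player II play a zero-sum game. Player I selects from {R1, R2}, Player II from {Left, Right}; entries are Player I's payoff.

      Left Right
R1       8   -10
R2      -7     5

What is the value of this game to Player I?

Row minima: R1 → -10, R2 → -7; maximin = -7.
Column maxima: Left → 8, Right → 5; minimax = 5.
-7 ≠ 5, so there is no saddle point; optimal play is mixed.
Let Player I play R1 with probability p. Expected payoff against Left: 8p + (-7)(1−p) = 15p − 7; against Right: (-10)p + 5(1−p) = −15p + 5.
Setting these equal: 15p − 7 = −15p + 5 ⇒ 30p = 12 ⇒ p = 2/5, and the value is (15)·(2/5) − 7 = -1.
For Player II: with q = P(Left), equating R1's and R2's payoffs gives 18q − 10 = −12q + 5 ⇒ q = 1/2.

-1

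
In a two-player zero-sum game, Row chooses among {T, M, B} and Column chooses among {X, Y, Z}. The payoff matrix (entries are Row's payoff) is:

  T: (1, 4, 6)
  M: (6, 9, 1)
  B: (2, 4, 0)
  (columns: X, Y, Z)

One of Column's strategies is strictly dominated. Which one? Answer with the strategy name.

Y

X holds Row's payoff strictly below Y in every row: 1 < 4, 6 < 9, 2 < 4.
So Y is strictly dominated for Column.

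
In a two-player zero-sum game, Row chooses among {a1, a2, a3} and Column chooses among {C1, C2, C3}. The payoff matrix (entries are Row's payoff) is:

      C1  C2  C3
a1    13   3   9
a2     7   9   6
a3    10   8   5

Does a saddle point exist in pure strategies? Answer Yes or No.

Row minima: a1 → 3, a2 → 6, a3 → 5; maximin = 6.
Column maxima: C1 → 13, C2 → 9, C3 → 9; minimax = 9.
6 ≠ 9, so no pure-strategy equilibrium exists.

No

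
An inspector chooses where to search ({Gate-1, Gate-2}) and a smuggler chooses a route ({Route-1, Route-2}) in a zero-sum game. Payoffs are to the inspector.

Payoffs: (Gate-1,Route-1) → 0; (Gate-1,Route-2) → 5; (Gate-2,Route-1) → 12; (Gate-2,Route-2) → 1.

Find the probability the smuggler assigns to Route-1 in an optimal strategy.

Row minima: Gate-1 → 0, Gate-2 → 1; maximin = 1.
Column maxima: Route-1 → 12, Route-2 → 5; minimax = 5.
1 ≠ 5, so there is no saddle point; optimal play is mixed.
Let the inspector play Gate-1 with probability p. Expected payoff against Route-1: 0p + 12(1−p) = −12p + 12; against Route-2: 5p + 1(1−p) = 4p + 1.
Setting these equal: −12p + 12 = 4p + 1 ⇒ −16p = -11 ⇒ p = 11/16, and the value is (-12)·(11/16) + 12 = 15/4.
For the smuggler: with q = P(Route-1), equating Gate-1's and Gate-2's payoffs gives −5q + 5 = 11q + 1 ⇒ q = 1/4.

1/4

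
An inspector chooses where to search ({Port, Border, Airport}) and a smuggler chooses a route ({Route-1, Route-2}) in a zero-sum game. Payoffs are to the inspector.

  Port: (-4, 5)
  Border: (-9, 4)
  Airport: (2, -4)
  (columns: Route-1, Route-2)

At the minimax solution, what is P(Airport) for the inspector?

Row minima: Port → -4, Border → -9, Airport → -4; maximin = -4.
Column maxima: Route-1 → 2, Route-2 → 5; minimax = 2.
-4 ≠ 2, so there is no saddle point; optimal play is mixed.
Border is strictly dominated by Port, so the inspector never plays it.
On the remaining 2×2 (Port, Airport vs Route-1, Route-2):
Let the inspector play Port with probability p. Expected payoff against Route-1: (-4)p + 2(1−p) = −6p + 2; against Route-2: 5p + (-4)(1−p) = 9p − 4.
Setting these equal: −6p + 2 = 9p − 4 ⇒ −15p = -6 ⇒ p = 2/5, and the value is (-6)·(2/5) + 2 = -2/5.
For the smuggler: with q = P(Route-1), equating Port's and Airport's payoffs gives −9q + 5 = 6q − 4 ⇒ q = 3/5.

3/5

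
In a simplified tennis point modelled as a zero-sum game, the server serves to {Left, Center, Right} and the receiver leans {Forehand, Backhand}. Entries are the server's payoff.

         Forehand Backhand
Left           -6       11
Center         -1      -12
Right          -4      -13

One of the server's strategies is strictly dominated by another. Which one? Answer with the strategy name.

Right

Center gives a strictly higher payoff than Right against every column: -1 > -4, -12 > -13.
So Right is strictly dominated and the server never plays it.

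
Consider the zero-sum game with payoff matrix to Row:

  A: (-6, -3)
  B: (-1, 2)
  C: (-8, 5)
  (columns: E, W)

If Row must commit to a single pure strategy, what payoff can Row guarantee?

Row minima: A → -6, B → -1, C → -8.
The best of these is -1.

-1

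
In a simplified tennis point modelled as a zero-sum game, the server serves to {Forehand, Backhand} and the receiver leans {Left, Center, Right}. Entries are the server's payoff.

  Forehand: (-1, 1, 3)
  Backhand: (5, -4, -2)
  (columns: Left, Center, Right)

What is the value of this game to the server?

1/11

Row minima: Forehand → -1, Backhand → -4; maximin = -1.
Column maxima: Left → 5, Center → 1, Right → 3; minimax = 1.
-1 ≠ 1, so there is no saddle point; optimal play is mixed.
Right is strictly dominated by Center (it gives the server strictly more in every row), so the receiver never plays it.
On the remaining 2×2 (Forehand, Backhand vs Left, Center):
Let the server play Forehand with probability p. Expected payoff against Left: (-1)p + 5(1−p) = −6p + 5; against Center: 1p + (-4)(1−p) = 5p − 4.
Setting these equal: −6p + 5 = 5p − 4 ⇒ −11p = -9 ⇒ p = 9/11, and the value is (-6)·(9/11) + 5 = 1/11.
For the receiver: with q = P(Left), equating Forehand's and Backhand's payoffs gives −2q + 1 = 9q − 4 ⇒ q = 5/11.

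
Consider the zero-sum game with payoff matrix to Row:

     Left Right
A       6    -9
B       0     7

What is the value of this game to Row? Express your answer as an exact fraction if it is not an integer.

Row minima: A → -9, B → 0; maximin = 0.
Column maxima: Left → 6, Right → 7; minimax = 6.
0 ≠ 6, so there is no saddle point; optimal play is mixed.
Let Row play A with probability p. Expected payoff against Left: 6p + 0(1−p) = 6p; against Right: (-9)p + 7(1−p) = −16p + 7.
Setting these equal: 6p = −16p + 7 ⇒ 22p = 7 ⇒ p = 7/22, and the value is (6)·(7/22) = 21/11.
For Column: with q = P(Left), equating A's and B's payoffs gives 15q − 9 = −7q + 7 ⇒ q = 8/11.

21/11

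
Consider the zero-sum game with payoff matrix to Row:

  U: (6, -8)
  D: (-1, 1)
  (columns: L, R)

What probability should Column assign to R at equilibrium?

7/16

Row minima: U → -8, D → -1; maximin = -1.
Column maxima: L → 6, R → 1; minimax = 1.
-1 ≠ 1, so there is no saddle point; optimal play is mixed.
Let Row play U with probability p. Expected payoff against L: 6p + (-1)(1−p) = 7p − 1; against R: (-8)p + 1(1−p) = −9p + 1.
Setting these equal: 7p − 1 = −9p + 1 ⇒ 16p = 2 ⇒ p = 1/8, and the value is (7)·(1/8) − 1 = -1/8.
For Column: with q = P(L), equating U's and D's payoffs gives 14q − 8 = −2q + 1 ⇒ q = 9/16.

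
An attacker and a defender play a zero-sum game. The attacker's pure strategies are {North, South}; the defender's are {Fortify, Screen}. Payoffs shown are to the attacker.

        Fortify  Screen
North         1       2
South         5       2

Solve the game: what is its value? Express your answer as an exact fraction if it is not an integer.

Row minima: North → 1, South → 2; maximin = 2.
Column maxima: Fortify → 5, Screen → 2; minimax = 2.
Since maximin = minimax = 2, there is a saddle point and the value is 2.

2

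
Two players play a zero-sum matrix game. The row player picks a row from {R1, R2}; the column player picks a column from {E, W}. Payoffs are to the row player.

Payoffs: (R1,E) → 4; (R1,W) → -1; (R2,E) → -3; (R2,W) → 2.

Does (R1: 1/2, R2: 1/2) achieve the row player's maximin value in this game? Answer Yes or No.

Yes

Against E this mix gives (1/2)·4 + (1/2)·(-3) = 1/2.
Against W this mix gives (1/2)·(-1) + (1/2)·2 = 1/2.
All of the column player's active replies (E, W) yield 1/2, and no column does worse for the row player. The mix makes the column player indifferent and guarantees 1/2, so it is optimal.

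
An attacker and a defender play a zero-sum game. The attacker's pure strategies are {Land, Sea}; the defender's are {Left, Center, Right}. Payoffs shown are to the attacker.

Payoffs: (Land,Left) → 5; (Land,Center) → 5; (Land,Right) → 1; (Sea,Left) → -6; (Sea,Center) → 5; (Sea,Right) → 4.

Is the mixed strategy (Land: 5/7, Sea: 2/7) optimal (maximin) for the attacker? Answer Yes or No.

Yes

Against Left this mix gives (5/7)·5 + (2/7)·(-6) = 13/7.
Against Center this mix gives (5/7)·5 + (2/7)·5 = 5.
Against Right this mix gives (5/7)·1 + (2/7)·4 = 13/7.
All of the defender's active replies (Left, Right) yield 13/7, and no column does worse for the attacker. The mix makes the defender indifferent and guarantees 13/7, so it is optimal.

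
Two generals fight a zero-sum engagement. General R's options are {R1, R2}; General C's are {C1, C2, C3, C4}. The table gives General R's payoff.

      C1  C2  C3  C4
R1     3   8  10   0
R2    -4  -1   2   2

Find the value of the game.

Row minima: R1 → 0, R2 → -4; maximin = 0.
Column maxima: C1 → 3, C2 → 8, C3 → 10, C4 → 2; minimax = 2.
0 ≠ 2, so there is no saddle point; optimal play is mixed.
C2 is strictly dominated by C1 (it gives General R strictly more in every row), so General C never plays it.
C3 is strictly dominated by C1 (it gives General R strictly more in every row), so General C never plays it.
On the remaining 2×2 (R1, R2 vs C1, C4):
Let General R play R1 with probability p. Expected payoff against C1: 3p + (-4)(1−p) = 7p − 4; against C4: 0p + 2(1−p) = −2p + 2.
Setting these equal: 7p − 4 = −2p + 2 ⇒ 9p = 6 ⇒ p = 2/3, and the value is (7)·(2/3) − 4 = 2/3.
For General C: with q = P(C1), equating R1's and R2's payoffs gives 3q = −6q + 2 ⇒ q = 2/9.

2/3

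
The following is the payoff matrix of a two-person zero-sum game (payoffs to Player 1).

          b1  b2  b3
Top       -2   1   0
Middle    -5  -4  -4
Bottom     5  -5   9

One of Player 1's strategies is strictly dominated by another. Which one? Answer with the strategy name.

Top gives a strictly higher payoff than Middle against every column: -2 > -5, 1 > -4, 0 > -4.
So Middle is strictly dominated and Player 1 never plays it.

Middle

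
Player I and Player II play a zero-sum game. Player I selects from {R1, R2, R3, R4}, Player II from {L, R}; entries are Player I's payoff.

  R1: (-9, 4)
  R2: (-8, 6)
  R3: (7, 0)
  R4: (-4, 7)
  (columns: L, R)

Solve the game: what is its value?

49/18

Row minima: R1 → -9, R2 → -8, R3 → 0, R4 → -4; maximin = 0.
Column maxima: L → 7, R → 7; minimax = 7.
0 ≠ 7, so there is no saddle point; optimal play is mixed.
R1 is strictly dominated by R2, so Player I never plays it.
R2 is strictly dominated by R4, so Player I never plays it.
On the remaining 2×2 (R3, R4 vs L, R):
Let Player I play R3 with probability p. Expected payoff against L: 7p + (-4)(1−p) = 11p − 4; against R: 0p + 7(1−p) = −7p + 7.
Setting these equal: 11p − 4 = −7p + 7 ⇒ 18p = 11 ⇒ p = 11/18, and the value is (11)·(11/18) − 4 = 49/18.
For Player II: with q = P(L), equating R3's and R4's payoffs gives 7q = −11q + 7 ⇒ q = 7/18.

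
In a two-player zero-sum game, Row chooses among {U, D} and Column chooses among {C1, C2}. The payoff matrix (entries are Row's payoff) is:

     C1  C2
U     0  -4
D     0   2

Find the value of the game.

Row minima: U → -4, D → 0; maximin = 0.
Column maxima: C1 → 0, C2 → 2; minimax = 0.
Since maximin = minimax = 0, there is a saddle point and the value is 0.

0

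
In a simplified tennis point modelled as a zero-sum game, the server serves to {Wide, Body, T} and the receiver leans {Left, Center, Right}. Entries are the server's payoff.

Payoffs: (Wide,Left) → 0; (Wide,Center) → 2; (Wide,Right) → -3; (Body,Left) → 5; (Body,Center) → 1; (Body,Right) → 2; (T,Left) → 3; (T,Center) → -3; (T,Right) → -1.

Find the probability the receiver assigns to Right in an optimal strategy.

Row minima: Wide → -3, Body → 1, T → -3; maximin = 1.
Column maxima: Left → 5, Center → 2, Right → 2; minimax = 2.
1 ≠ 2, so there is no saddle point; optimal play is mixed.
T is strictly dominated by Body, so the server never plays it.
Left is strictly dominated by Right (it gives the server strictly more in every row), so the receiver never plays it.
On the remaining 2×2 (Wide, Body vs Center, Right):
Let the server play Wide with probability p. Expected payoff against Center: 2p + 1(1−p) = p + 1; against Right: (-3)p + 2(1−p) = −5p + 2.
Setting these equal: p + 1 = −5p + 2 ⇒ 6p = 1 ⇒ p = 1/6, and the value is (1)·(1/6) + 1 = 7/6.
For the receiver: with q = P(Center), equating Wide's and Body's payoffs gives 5q − 3 = −q + 2 ⇒ q = 5/6.

1/6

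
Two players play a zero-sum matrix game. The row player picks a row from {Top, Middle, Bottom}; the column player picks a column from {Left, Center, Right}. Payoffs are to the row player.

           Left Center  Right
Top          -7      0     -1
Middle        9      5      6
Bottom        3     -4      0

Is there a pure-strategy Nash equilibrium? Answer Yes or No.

Yes

Row minima: Top → -7, Middle → 5, Bottom → -4; maximin = 5.
Column maxima: Left → 9, Center → 5, Right → 6; minimax = 5.
maximin = minimax = 5, so a saddle point exists.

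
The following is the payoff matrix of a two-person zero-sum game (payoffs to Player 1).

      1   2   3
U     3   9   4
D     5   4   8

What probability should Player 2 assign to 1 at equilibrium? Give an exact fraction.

5/7

Row minima: U → 3, D → 4; maximin = 4.
Column maxima: 1 → 5, 2 → 9, 3 → 8; minimax = 5.
4 ≠ 5, so there is no saddle point; optimal play is mixed.
3 is strictly dominated by 1 (it gives Player 1 strictly more in every row), so Player 2 never plays it.
On the remaining 2×2 (U, D vs 1, 2):
Let Player 1 play U with probability p. Expected payoff against 1: 3p + 5(1−p) = −2p + 5; against 2: 9p + 4(1−p) = 5p + 4.
Setting these equal: −2p + 5 = 5p + 4 ⇒ −7p = -1 ⇒ p = 1/7, and the value is (-2)·(1/7) + 5 = 33/7.
For Player 2: with q = P(1), equating U's and D's payoffs gives −6q + 9 = q + 4 ⇒ q = 5/7.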